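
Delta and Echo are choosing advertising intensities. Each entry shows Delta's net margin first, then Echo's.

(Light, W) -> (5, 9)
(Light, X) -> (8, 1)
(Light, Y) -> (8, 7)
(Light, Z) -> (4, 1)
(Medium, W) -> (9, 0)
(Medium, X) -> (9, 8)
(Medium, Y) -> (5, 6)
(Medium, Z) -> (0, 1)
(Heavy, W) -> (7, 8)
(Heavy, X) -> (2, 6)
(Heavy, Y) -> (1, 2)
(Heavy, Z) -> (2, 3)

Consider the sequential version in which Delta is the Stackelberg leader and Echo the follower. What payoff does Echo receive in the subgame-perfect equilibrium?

Echo best-responds to each possible Delta move:
- Light: Echo compares 9, 1, 7, 1 and picks W; Delta would get 5.
- Medium: Echo compares 0, 8, 6, 1 and picks X; Delta would get 9.
- Heavy: Echo compares 8, 6, 2, 3 and picks W; Delta would get 7.
Maximizing over 5, 9, 7, Delta chooses Medium. Subgame-perfect outcome: (Medium, X) with payoffs (9, 8).

8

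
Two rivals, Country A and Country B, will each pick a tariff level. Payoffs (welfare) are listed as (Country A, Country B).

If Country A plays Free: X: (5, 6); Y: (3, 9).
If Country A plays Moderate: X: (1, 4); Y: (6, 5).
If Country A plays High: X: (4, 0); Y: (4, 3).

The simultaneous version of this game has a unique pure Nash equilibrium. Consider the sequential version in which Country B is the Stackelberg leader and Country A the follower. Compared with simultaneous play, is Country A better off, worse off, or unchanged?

worse off

Country A best-responds to each possible Country B move:
- X: BR = Free, leader payoff 6.
- Y: BR = Moderate, leader payoff 5.
Country B's induced payoffs are 6, 5, so Country B commits to X. Subgame-perfect outcome: (Free, X) with payoffs (5, 6).
For the simultaneous game, intersect best replies.
Country A's best replies: X→Free; Y→Moderate.
Country B's best replies: Free→Y; Moderate→Y; High→Y.
Only (Moderate, Y) has each player best-responding; Nash payoffs (6, 5).
Country A earns 5 sequentially versus 6 at the Nash outcome: worse off.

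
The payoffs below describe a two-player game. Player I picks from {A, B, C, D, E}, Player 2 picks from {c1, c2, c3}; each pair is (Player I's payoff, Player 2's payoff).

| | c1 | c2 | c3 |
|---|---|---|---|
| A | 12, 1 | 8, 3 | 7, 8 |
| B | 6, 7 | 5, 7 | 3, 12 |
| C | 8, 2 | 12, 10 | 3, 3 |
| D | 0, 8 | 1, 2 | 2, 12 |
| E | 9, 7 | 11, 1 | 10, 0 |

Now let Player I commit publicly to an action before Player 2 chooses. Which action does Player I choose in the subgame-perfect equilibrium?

Solve by backward induction (Player I leads).
- A: BR = c3, leader payoff 7.
- B: BR = c3, leader payoff 3.
- C: BR = c2, leader payoff 12.
- D: BR = c3, leader payoff 2.
- E: BR = c1, leader payoff 9.
Player I's induced payoffs are 7, 3, 12, 2, 9, so Player I commits to C. Subgame-perfect outcome: (C, c2) with payoffs (12, 10).

C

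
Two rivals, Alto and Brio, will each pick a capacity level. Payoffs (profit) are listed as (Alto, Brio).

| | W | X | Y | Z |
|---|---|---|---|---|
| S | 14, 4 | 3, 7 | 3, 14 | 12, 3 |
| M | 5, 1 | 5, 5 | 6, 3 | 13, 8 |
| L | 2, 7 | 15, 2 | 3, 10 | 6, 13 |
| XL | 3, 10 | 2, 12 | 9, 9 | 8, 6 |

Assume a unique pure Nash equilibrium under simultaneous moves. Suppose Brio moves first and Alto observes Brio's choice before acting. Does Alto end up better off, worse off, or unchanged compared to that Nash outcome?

worse off

Backward induction with Brio moving first.
- W: Alto compares 14, 5, 2, 3 and picks S; Brio would get 4.
- X: Alto compares 3, 5, 15, 2 and picks L; Brio would get 2.
- Y: Alto compares 3, 6, 3, 9 and picks XL; Brio would get 9.
- Z: Alto compares 12, 13, 6, 8 and picks M; Brio would get 8.
Among 4, 2, 9, 8, the best is 9 at Y. Subgame-perfect outcome: (XL, Y) with payoffs (9, 9).
Now find the simultaneous Nash equilibrium.
Alto's best replies: W→S; X→L; Y→XL; Z→M.
Brio's best replies: S→Y; M→Z; L→Z; XL→X.
The unique mutual best reply is (M, Z), giving (13, 8).
Alto earns 9 sequentially versus 13 at the Nash outcome: worse off.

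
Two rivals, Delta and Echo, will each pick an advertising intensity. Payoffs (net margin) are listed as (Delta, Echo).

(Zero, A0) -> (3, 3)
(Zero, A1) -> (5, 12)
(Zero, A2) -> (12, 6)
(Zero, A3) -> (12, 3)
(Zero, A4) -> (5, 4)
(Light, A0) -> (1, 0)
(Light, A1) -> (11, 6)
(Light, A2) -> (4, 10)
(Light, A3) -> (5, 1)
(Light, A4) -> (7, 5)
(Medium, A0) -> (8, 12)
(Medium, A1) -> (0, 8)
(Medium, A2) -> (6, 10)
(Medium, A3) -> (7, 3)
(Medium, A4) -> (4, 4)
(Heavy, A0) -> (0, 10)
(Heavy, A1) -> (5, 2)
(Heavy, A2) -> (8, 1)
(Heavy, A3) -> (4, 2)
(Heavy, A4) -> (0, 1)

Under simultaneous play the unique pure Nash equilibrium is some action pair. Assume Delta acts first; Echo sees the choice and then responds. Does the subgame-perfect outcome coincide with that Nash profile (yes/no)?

Echo best-responds to each possible Delta move:
- Zero: BR = A1, leader payoff 5.
- Light: BR = A2, leader payoff 4.
- Medium: BR = A0, leader payoff 8.
- Heavy: BR = A0, leader payoff 0.
Maximizing over 5, 4, 8, 0, Delta chooses Medium. Subgame-perfect outcome: (Medium, A0) with payoffs (8, 12).
Now find the simultaneous Nash equilibrium.
Delta's best replies: A0→Medium; A1→Light; A2→Zero; A3→Zero; A4→Light.
Echo's best replies: Zero→A1; Light→A2; Medium→A0; Heavy→A0.
Only (Medium, A0) has each player best-responding; Nash payoffs (8, 12).
Sequential outcome (Medium, A0) coincides with the Nash profile (Medium, A0).

yes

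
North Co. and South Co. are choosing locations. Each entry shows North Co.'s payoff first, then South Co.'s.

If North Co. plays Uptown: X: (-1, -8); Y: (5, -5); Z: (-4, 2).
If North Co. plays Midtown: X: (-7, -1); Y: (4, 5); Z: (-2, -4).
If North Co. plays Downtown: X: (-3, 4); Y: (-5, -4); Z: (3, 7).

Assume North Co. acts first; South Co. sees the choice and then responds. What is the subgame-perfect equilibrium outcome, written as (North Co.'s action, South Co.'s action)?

Solve by backward induction (North Co. leads).
- Uptown: BR = Z, leader payoff -4.
- Midtown: BR = Y, leader payoff 4.
- Downtown: BR = Z, leader payoff 3.
Among -4, 4, 3, the best is 4 at Midtown. Subgame-perfect outcome: (Midtown, Y) with payoffs (4, 5).

(Midtown, Y)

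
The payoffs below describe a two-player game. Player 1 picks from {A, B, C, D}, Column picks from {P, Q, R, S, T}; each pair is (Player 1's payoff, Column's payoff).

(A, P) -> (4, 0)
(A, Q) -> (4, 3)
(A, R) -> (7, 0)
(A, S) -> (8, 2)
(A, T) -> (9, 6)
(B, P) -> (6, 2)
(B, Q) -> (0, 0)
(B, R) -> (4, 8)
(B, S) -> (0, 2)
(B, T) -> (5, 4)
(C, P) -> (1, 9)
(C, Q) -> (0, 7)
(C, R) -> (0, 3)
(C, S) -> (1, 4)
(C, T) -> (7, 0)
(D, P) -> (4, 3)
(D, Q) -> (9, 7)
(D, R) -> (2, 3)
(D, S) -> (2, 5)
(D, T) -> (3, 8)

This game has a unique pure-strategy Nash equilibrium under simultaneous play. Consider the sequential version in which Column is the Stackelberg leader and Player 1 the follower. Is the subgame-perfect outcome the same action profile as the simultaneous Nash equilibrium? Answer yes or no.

Work backward from Player 1's decision.
- P: BR = B, leader payoff 2.
- Q: BR = D, leader payoff 7.
- R: BR = A, leader payoff 0.
- S: BR = A, leader payoff 2.
- T: BR = A, leader payoff 6.
Column's induced payoffs are 2, 7, 0, 2, 6, so Column commits to Q. Subgame-perfect outcome: (D, Q) with payoffs (9, 7).
For the simultaneous game, intersect best replies.
Player 1's best replies: P→B; Q→D; R→A; S→A; T→A.
Column's best replies: A→T; B→R; C→P; D→T.
The unique mutual best reply is (A, T), giving (9, 6).
Sequential outcome (D, Q) differs from the Nash profile (A, T).

no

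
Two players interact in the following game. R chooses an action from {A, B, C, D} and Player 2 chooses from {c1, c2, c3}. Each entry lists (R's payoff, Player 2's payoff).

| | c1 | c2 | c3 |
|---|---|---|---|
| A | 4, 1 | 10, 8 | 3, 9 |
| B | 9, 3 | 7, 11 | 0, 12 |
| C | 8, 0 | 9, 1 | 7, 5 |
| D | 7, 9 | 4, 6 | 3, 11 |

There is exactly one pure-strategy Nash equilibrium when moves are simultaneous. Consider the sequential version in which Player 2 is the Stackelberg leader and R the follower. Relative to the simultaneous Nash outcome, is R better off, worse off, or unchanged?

better off

Solve by backward induction (Player 2 leads).
- c1: R compares 4, 9, 8, 7 and picks B; Player 2 would get 3.
- c2: R compares 10, 7, 9, 4 and picks A; Player 2 would get 8.
- c3: R compares 3, 0, 7, 3 and picks C; Player 2 would get 5.
Player 2's induced payoffs are 3, 8, 5, so Player 2 commits to c2. Subgame-perfect outcome: (A, c2) with payoffs (10, 8).
For the simultaneous game, intersect best replies.
R's best replies: c1→B; c2→A; c3→C.
Player 2's best replies: A→c3; B→c3; C→c3; D→c3.
The unique mutual best reply is (C, c3), giving (7, 5).
R earns 10 sequentially versus 7 at the Nash outcome: better off.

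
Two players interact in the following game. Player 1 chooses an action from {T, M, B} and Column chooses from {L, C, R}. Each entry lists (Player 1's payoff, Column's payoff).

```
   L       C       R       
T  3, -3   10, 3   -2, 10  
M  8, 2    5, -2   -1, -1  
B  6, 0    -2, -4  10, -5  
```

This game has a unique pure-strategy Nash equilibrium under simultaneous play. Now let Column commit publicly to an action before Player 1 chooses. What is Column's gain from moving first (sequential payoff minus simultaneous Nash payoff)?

Solve by backward induction (Column leads).
- L: Player 1 compares 3, 8, 6 and picks M; Column would get 2.
- C: Player 1 compares 10, 5, -2 and picks T; Column would get 3.
- R: Player 1 compares -2, -1, 10 and picks B; Column would get -5.
Maximizing over 2, 3, -5, Column chooses C. Subgame-perfect outcome: (T, C) with payoffs (10, 3).
Under simultaneous play:
Player 1's best replies: L→M; C→T; R→B.
Column's best replies: T→R; M→L; B→L.
The unique mutual best reply is (M, L), giving (8, 2).
Column's commitment gain: 3 − 2 = 1.

1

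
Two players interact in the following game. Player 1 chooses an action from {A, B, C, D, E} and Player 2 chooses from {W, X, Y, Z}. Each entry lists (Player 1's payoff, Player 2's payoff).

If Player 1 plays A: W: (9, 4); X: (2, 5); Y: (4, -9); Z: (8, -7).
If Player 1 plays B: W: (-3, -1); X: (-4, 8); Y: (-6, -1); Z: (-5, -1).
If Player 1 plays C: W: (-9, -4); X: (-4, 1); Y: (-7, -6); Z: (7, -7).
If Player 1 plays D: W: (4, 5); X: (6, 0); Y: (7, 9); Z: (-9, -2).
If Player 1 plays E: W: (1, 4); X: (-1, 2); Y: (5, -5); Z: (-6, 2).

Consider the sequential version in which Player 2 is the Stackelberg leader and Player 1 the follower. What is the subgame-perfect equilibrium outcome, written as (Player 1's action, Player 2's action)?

Player 1 best-responds to each possible Player 2 move:
- W → Player 1 plays A (best of 9, -3, -9, 4, 1); Player 2 gets 4.
- X → Player 1 plays D (best of 2, -4, -4, 6, -1); Player 2 gets 0.
- Y → Player 1 plays D (best of 4, -6, -7, 7, 5); Player 2 gets 9.
- Z → Player 1 plays A (best of 8, -5, 7, -9, -6); Player 2 gets -7.
Maximizing over 4, 0, 9, -7, Player 2 chooses Y. Subgame-perfect outcome: (D, Y) with payoffs (7, 9).

(D, Y)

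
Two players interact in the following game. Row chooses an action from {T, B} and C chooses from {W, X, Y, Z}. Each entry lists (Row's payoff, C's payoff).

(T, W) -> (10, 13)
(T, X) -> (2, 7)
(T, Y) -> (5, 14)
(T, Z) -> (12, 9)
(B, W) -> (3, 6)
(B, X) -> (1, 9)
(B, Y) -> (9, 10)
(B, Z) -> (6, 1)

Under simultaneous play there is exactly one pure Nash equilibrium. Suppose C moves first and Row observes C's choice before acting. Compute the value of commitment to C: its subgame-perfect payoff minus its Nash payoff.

Backward induction with C moving first.
- W: Row compares 10, 3 and picks T; C would get 13.
- X: Row compares 2, 1 and picks T; C would get 7.
- Y: Row compares 5, 9 and picks B; C would get 10.
- Z: Row compares 12, 6 and picks T; C would get 9.
Maximizing over 13, 7, 10, 9, C chooses W. Subgame-perfect outcome: (T, W) with payoffs (10, 13).
For the simultaneous game, intersect best replies.
Row's best replies: W→T; X→T; Y→B; Z→T.
C's best replies: T→Y; B→Y.
The unique mutual best reply is (B, Y), giving (9, 10).
C's commitment gain: 13 − 10 = 3.

3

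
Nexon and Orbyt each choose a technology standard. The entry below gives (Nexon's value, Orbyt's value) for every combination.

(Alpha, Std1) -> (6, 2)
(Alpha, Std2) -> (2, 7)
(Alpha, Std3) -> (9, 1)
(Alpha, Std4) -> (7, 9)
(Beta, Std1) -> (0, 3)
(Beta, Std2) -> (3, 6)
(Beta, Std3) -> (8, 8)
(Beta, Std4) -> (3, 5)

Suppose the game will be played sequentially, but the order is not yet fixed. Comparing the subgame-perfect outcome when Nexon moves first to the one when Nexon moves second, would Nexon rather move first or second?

first

If Nexon leads: Orbyt's best replies are Alpha→Std4, Beta→Std3; Nexon's induced payoffs 7, 8; outcome (Beta, Std3), payoffs (8, 8).
If Orbyt leads: Nexon's best replies are Std1→Alpha, Std2→Beta, Std3→Alpha, Std4→Alpha; Orbyt's induced payoffs 2, 6, 1, 9; outcome (Alpha, Std4), payoffs (7, 9).
Nexon gets 8 moving first and 7 moving second, so Nexon prefers to move first.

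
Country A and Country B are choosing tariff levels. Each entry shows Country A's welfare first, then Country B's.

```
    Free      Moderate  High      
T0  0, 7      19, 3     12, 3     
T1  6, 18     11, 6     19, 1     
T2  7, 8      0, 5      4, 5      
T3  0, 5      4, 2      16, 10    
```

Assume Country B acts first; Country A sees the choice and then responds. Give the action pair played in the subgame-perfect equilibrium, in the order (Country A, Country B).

(T2, Free)

Backward induction with Country B moving first.
- Free: Country A compares 0, 6, 7, 0 and picks T2; Country B would get 8.
- Moderate: Country A compares 19, 11, 0, 4 and picks T0; Country B would get 3.
- High: Country A compares 12, 19, 4, 16 and picks T1; Country B would get 1.
Country B's induced payoffs are 8, 3, 1, so Country B commits to Free. Subgame-perfect outcome: (T2, Free) with payoffs (7, 8).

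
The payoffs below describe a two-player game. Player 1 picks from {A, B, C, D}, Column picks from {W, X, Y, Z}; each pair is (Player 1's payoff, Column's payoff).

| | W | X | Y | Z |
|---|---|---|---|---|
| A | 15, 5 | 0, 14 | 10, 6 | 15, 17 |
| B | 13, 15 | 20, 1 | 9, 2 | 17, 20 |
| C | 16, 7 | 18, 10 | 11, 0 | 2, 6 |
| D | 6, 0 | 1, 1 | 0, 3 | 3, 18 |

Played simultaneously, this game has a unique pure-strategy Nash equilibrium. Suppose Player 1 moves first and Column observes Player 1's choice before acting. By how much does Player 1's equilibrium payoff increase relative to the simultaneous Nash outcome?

Work backward from Column's decision.
- A → Column plays Z (best of 5, 14, 6, 17); Player 1 gets 15.
- B → Column plays Z (best of 15, 1, 2, 20); Player 1 gets 17.
- C → Column plays X (best of 7, 10, 0, 6); Player 1 gets 18.
- D → Column plays Z (best of 0, 1, 3, 18); Player 1 gets 3.
Player 1's induced payoffs are 15, 17, 18, 3, so Player 1 commits to C. Subgame-perfect outcome: (C, X) with payoffs (18, 10).
Now find the simultaneous Nash equilibrium.
Player 1's best replies: W→C; X→B; Y→C; Z→B.
Column's best replies: A→Z; B→Z; C→X; D→Z.
Only (B, Z) has each player best-responding; Nash payoffs (17, 20).
Player 1's commitment gain: 18 − 17 = 1.

1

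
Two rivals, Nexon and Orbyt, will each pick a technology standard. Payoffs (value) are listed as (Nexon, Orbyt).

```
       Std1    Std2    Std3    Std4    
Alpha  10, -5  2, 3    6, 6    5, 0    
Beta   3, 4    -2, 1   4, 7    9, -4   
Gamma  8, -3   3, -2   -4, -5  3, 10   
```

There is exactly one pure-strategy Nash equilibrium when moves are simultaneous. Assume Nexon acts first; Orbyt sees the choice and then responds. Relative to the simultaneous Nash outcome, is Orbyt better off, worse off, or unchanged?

Orbyt best-responds to each possible Nexon move:
- Alpha: Orbyt compares -5, 3, 6, 0 and picks Std3; Nexon would get 6.
- Beta: Orbyt compares 4, 1, 7, -4 and picks Std3; Nexon would get 4.
- Gamma: Orbyt compares -3, -2, -5, 10 and picks Std4; Nexon would get 3.
Nexon's induced payoffs are 6, 4, 3, so Nexon commits to Alpha. Subgame-perfect outcome: (Alpha, Std3) with payoffs (6, 6).
For the simultaneous game, intersect best replies.
Nexon's best replies: Std1→Alpha; Std2→Gamma; Std3→Alpha; Std4→Beta.
Orbyt's best replies: Alpha→Std3; Beta→Std3; Gamma→Std4.
The unique mutual best reply is (Alpha, Std3), giving (6, 6).
Orbyt earns 6 sequentially versus 6 at the Nash outcome: unchanged.

unchanged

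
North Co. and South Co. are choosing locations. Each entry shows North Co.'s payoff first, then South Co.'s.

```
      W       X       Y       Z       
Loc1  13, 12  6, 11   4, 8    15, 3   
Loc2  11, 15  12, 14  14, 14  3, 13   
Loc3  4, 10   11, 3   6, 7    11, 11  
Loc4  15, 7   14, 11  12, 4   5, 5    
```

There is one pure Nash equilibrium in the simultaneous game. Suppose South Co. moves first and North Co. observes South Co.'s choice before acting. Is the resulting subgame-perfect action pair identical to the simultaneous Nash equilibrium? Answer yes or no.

Work backward from North Co.'s decision.
- W: BR = Loc4, leader payoff 7.
- X: BR = Loc4, leader payoff 11.
- Y: BR = Loc2, leader payoff 14.
- Z: BR = Loc1, leader payoff 3.
Among 7, 11, 14, 3, the best is 14 at Y. Subgame-perfect outcome: (Loc2, Y) with payoffs (14, 14).
Now find the simultaneous Nash equilibrium.
North Co.'s best replies: W→Loc4; X→Loc4; Y→Loc2; Z→Loc1.
South Co.'s best replies: Loc1→W; Loc2→W; Loc3→Z; Loc4→X.
Only (Loc4, X) has each player best-responding; Nash payoffs (14, 11).
Sequential outcome (Loc2, Y) differs from the Nash profile (Loc4, X).

no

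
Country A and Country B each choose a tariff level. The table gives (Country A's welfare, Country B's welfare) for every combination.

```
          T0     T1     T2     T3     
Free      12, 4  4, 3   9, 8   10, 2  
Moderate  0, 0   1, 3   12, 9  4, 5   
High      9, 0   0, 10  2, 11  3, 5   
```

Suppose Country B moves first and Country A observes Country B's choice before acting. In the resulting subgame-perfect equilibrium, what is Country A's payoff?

Solve by backward induction (Country B leads).
- T0: BR = Free, leader payoff 4.
- T1: BR = Free, leader payoff 3.
- T2: BR = Moderate, leader payoff 9.
- T3: BR = Free, leader payoff 2.
Among 4, 3, 9, 2, the best is 9 at T2. Subgame-perfect outcome: (Moderate, T2) with payoffs (12, 9).

12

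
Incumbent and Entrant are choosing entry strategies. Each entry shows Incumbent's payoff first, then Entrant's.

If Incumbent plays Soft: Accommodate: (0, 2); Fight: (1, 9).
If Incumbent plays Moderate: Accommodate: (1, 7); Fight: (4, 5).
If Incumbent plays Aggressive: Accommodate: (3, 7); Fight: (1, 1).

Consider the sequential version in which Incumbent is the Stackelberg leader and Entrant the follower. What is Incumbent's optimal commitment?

Aggressive

Backward induction with Incumbent moving first.
- Soft: Entrant compares 2, 9 and picks Fight; Incumbent would get 1.
- Moderate: Entrant compares 7, 5 and picks Accommodate; Incumbent would get 1.
- Aggressive: Entrant compares 7, 1 and picks Accommodate; Incumbent would get 3.
Among 1, 1, 3, the best is 3 at Aggressive. Subgame-perfect outcome: (Aggressive, Accommodate) with payoffs (3, 7).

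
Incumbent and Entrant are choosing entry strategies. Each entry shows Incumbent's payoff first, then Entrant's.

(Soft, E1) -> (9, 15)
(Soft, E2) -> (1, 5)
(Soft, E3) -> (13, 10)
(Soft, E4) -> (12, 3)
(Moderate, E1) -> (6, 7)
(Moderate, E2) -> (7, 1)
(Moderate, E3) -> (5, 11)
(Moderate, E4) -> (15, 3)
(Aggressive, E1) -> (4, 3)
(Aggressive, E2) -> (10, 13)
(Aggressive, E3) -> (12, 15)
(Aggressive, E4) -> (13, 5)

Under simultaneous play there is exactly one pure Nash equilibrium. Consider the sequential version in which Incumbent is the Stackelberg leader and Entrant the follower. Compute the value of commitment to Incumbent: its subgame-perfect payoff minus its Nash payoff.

Backward induction with Incumbent moving first.
- Soft → Entrant plays E1 (best of 15, 5, 10, 3); Incumbent gets 9.
- Moderate → Entrant plays E3 (best of 7, 1, 11, 3); Incumbent gets 5.
- Aggressive → Entrant plays E3 (best of 3, 13, 15, 5); Incumbent gets 12.
Incumbent's induced payoffs are 9, 5, 12, so Incumbent commits to Aggressive. Subgame-perfect outcome: (Aggressive, E3) with payoffs (12, 15).
Under simultaneous play:
Incumbent's best replies: E1→Soft; E2→Aggressive; E3→Soft; E4→Moderate.
Entrant's best replies: Soft→E1; Moderate→E3; Aggressive→E3.
Only (Soft, E1) has each player best-responding; Nash payoffs (9, 15).
Incumbent's commitment gain: 12 − 9 = 3.

3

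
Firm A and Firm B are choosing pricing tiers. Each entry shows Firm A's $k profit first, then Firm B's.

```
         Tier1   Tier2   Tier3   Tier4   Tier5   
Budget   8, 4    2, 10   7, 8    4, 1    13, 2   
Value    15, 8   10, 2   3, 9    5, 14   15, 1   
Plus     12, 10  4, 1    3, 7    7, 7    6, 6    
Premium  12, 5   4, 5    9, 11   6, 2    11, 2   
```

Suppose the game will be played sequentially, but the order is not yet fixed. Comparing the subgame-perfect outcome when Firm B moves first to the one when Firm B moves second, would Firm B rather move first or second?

first

If Firm A leads: Firm B's best replies are Budget→Tier2, Value→Tier4, Plus→Tier1, Premium→Tier3; Firm A's induced payoffs 2, 5, 12, 9; outcome (Plus, Tier1), payoffs (12, 10).
If Firm B leads: Firm A's best replies are Tier1→Value, Tier2→Value, Tier3→Premium, Tier4→Plus, Tier5→Value; Firm B's induced payoffs 8, 2, 11, 7, 1; outcome (Premium, Tier3), payoffs (9, 11).
Firm B gets 11 moving first and 10 moving second, so Firm B prefers to move first.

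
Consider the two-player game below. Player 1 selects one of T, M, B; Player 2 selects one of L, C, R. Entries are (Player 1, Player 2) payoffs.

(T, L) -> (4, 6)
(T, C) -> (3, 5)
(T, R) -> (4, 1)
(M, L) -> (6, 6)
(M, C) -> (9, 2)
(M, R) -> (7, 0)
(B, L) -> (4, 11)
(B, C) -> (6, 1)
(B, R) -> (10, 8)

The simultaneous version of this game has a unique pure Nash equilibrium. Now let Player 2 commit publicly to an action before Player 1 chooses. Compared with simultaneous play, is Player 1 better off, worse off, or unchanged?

Work backward from Player 1's decision.
- L: BR = M, leader payoff 6.
- C: BR = M, leader payoff 2.
- R: BR = B, leader payoff 8.
Maximizing over 6, 2, 8, Player 2 chooses R. Subgame-perfect outcome: (B, R) with payoffs (10, 8).
Under simultaneous play:
Player 1's best replies: L→M; C→M; R→B.
Player 2's best replies: T→L; M→L; B→L.
The unique mutual best reply is (M, L), giving (6, 6).
Player 1 earns 10 sequentially versus 6 at the Nash outcome: better off.

better off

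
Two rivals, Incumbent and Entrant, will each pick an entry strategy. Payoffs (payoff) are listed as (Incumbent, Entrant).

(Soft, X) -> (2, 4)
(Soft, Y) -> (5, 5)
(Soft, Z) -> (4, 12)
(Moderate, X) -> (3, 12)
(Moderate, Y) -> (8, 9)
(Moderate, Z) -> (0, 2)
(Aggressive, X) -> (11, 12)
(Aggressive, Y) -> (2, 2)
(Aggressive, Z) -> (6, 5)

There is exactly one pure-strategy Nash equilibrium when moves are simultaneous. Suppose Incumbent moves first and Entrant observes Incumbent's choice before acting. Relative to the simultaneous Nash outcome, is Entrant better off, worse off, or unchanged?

Entrant best-responds to each possible Incumbent move:
- Soft: Entrant compares 4, 5, 12 and picks Z; Incumbent would get 4.
- Moderate: Entrant compares 12, 9, 2 and picks X; Incumbent would get 3.
- Aggressive: Entrant compares 12, 2, 5 and picks X; Incumbent would get 11.
Incumbent's induced payoffs are 4, 3, 11, so Incumbent commits to Aggressive. Subgame-perfect outcome: (Aggressive, X) with payoffs (11, 12).
For the simultaneous game, intersect best replies.
Incumbent's best replies: X→Aggressive; Y→Moderate; Z→Aggressive.
Entrant's best replies: Soft→Z; Moderate→X; Aggressive→X.
Only (Aggressive, X) has each player best-responding; Nash payoffs (11, 12).
Entrant earns 12 sequentially versus 12 at the Nash outcome: unchanged.

unchanged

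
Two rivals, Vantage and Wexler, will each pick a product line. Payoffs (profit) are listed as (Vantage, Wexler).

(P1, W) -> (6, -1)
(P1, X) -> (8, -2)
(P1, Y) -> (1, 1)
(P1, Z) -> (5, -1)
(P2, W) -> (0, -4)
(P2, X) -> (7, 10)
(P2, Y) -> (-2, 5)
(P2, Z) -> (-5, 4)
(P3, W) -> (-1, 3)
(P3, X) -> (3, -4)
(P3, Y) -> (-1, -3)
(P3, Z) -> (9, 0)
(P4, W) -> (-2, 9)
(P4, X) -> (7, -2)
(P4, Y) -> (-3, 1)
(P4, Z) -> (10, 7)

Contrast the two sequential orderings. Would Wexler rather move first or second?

If Vantage leads: Wexler's best replies are P1→Y, P2→X, P3→W, P4→W; Vantage's induced payoffs 1, 7, -1, -2; outcome (P2, X), payoffs (7, 10).
If Wexler leads: Vantage's best replies are W→P1, X→P1, Y→P1, Z→P4; Wexler's induced payoffs -1, -2, 1, 7; outcome (P4, Z), payoffs (10, 7).
Wexler gets 7 moving first and 10 moving second, so Wexler prefers to move second.

second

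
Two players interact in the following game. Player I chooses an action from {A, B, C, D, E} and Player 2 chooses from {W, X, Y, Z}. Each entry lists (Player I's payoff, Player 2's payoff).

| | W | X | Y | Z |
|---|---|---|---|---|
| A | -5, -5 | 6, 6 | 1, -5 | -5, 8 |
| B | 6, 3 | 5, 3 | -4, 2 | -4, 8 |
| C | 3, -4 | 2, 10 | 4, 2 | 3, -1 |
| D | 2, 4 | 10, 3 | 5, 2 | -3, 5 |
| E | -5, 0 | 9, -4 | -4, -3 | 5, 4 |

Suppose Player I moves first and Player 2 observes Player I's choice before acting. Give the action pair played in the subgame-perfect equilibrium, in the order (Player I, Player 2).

(E, Z)

Backward induction with Player I moving first.
- A: Player 2 compares -5, 6, -5, 8 and picks Z; Player I would get -5.
- B: Player 2 compares 3, 3, 2, 8 and picks Z; Player I would get -4.
- C: Player 2 compares -4, 10, 2, -1 and picks X; Player I would get 2.
- D: Player 2 compares 4, 3, 2, 5 and picks Z; Player I would get -3.
- E: Player 2 compares 0, -4, -3, 4 and picks Z; Player I would get 5.
Among -5, -4, 2, -3, 5, the best is 5 at E. Subgame-perfect outcome: (E, Z) with payoffs (5, 4).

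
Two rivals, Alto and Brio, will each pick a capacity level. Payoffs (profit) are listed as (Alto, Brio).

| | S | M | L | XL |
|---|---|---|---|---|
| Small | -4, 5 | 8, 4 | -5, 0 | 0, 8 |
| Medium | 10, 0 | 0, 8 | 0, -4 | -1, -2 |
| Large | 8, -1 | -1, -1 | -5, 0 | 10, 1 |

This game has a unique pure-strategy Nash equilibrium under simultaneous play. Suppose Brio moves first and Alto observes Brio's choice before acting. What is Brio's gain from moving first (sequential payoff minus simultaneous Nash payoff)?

3

Backward induction with Brio moving first.
- S → Alto plays Medium (best of -4, 10, 8); Brio gets 0.
- M → Alto plays Small (best of 8, 0, -1); Brio gets 4.
- L → Alto plays Medium (best of -5, 0, -5); Brio gets -4.
- XL → Alto plays Large (best of 0, -1, 10); Brio gets 1.
Maximizing over 0, 4, -4, 1, Brio chooses M. Subgame-perfect outcome: (Small, M) with payoffs (8, 4).
Under simultaneous play:
Alto's best replies: S→Medium; M→Small; L→Medium; XL→Large.
Brio's best replies: Small→XL; Medium→M; Large→XL.
The unique mutual best reply is (Large, XL), giving (10, 1).
Brio's commitment gain: 4 − 1 = 3.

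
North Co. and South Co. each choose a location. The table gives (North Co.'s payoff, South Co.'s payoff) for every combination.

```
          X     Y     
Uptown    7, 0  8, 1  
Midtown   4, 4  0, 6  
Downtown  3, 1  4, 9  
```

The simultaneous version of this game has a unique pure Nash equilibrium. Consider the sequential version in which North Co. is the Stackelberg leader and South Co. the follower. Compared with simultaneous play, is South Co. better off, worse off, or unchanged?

Backward induction with North Co. moving first.
- Uptown: BR = Y, leader payoff 8.
- Midtown: BR = Y, leader payoff 0.
- Downtown: BR = Y, leader payoff 4.
Maximizing over 8, 0, 4, North Co. chooses Uptown. Subgame-perfect outcome: (Uptown, Y) with payoffs (8, 1).
Under simultaneous play:
North Co.'s best replies: X→Uptown; Y→Uptown.
South Co.'s best replies: Uptown→Y; Midtown→Y; Downtown→Y.
Only (Uptown, Y) has each player best-responding; Nash payoffs (8, 1).
South Co. earns 1 sequentially versus 1 at the Nash outcome: unchanged.

unchanged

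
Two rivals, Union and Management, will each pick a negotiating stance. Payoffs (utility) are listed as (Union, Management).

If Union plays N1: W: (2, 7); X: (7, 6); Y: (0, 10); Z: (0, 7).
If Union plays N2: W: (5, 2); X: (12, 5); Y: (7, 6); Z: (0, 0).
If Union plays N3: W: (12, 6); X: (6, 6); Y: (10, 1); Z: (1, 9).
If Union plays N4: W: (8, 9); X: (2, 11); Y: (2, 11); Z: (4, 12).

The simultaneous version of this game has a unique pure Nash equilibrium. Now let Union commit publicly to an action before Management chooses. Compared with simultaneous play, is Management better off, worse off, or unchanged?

Management best-responds to each possible Union move:
- N1: BR = Y, leader payoff 0.
- N2: BR = Y, leader payoff 7.
- N3: BR = Z, leader payoff 1.
- N4: BR = Z, leader payoff 4.
Among 0, 7, 1, 4, the best is 7 at N2. Subgame-perfect outcome: (N2, Y) with payoffs (7, 6).
Under simultaneous play:
Union's best replies: W→N3; X→N2; Y→N3; Z→N4.
Management's best replies: N1→Y; N2→Y; N3→Z; N4→Z.
Only (N4, Z) has each player best-responding; Nash payoffs (4, 12).
Management earns 6 sequentially versus 12 at the Nash outcome: worse off.

worse off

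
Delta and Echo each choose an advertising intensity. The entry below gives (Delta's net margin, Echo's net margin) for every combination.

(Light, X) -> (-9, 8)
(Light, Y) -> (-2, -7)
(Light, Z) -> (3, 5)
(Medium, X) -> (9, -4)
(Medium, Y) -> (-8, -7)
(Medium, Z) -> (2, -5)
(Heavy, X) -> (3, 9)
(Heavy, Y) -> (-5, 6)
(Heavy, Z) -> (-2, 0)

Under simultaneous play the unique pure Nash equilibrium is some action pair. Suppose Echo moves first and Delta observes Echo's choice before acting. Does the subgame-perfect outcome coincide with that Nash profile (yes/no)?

Delta best-responds to each possible Echo move:
- X: BR = Medium, leader payoff -4.
- Y: BR = Light, leader payoff -7.
- Z: BR = Light, leader payoff 5.
Maximizing over -4, -7, 5, Echo chooses Z. Subgame-perfect outcome: (Light, Z) with payoffs (3, 5).
Under simultaneous play:
Delta's best replies: X→Medium; Y→Light; Z→Light.
Echo's best replies: Light→X; Medium→X; Heavy→X.
Only (Medium, X) has each player best-responding; Nash payoffs (9, -4).
Sequential outcome (Light, Z) differs from the Nash profile (Medium, X).

no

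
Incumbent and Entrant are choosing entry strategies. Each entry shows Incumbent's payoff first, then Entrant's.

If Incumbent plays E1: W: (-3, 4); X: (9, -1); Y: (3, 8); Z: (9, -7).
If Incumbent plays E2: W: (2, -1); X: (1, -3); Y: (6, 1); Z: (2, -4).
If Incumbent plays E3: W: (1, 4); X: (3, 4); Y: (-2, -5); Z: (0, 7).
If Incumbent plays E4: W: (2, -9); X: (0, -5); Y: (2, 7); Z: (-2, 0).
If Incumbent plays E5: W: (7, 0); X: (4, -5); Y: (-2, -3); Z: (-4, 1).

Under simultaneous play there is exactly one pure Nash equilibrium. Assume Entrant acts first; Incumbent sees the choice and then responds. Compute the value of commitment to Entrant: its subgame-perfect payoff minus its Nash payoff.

0

Backward induction with Entrant moving first.
- W: BR = E5, leader payoff 0.
- X: BR = E1, leader payoff -1.
- Y: BR = E2, leader payoff 1.
- Z: BR = E1, leader payoff -7.
Maximizing over 0, -1, 1, -7, Entrant chooses Y. Subgame-perfect outcome: (E2, Y) with payoffs (6, 1).
Under simultaneous play:
Incumbent's best replies: W→E5; X→E1; Y→E2; Z→E1.
Entrant's best replies: E1→Y; E2→Y; E3→Z; E4→Y; E5→Z.
Only (E2, Y) has each player best-responding; Nash payoffs (6, 1).
Entrant's commitment gain: 1 − 1 = 0.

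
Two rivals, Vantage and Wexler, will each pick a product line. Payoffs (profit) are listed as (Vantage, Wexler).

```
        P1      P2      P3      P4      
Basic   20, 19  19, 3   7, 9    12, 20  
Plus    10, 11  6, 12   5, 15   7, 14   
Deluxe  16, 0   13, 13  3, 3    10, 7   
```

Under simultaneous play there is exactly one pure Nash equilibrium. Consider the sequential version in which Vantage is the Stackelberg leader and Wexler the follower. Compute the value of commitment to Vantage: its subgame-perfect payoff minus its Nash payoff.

Solve by backward induction (Vantage leads).
- Basic → Wexler plays P4 (best of 19, 3, 9, 20); Vantage gets 12.
- Plus → Wexler plays P3 (best of 11, 12, 15, 14); Vantage gets 5.
- Deluxe → Wexler plays P2 (best of 0, 13, 3, 7); Vantage gets 13.
Maximizing over 12, 5, 13, Vantage chooses Deluxe. Subgame-perfect outcome: (Deluxe, P2) with payoffs (13, 13).
Now find the simultaneous Nash equilibrium.
Vantage's best replies: P1→Basic; P2→Basic; P3→Basic; P4→Basic.
Wexler's best replies: Basic→P4; Plus→P3; Deluxe→P2.
The unique mutual best reply is (Basic, P4), giving (12, 20).
Vantage's commitment gain: 13 − 12 = 1.

1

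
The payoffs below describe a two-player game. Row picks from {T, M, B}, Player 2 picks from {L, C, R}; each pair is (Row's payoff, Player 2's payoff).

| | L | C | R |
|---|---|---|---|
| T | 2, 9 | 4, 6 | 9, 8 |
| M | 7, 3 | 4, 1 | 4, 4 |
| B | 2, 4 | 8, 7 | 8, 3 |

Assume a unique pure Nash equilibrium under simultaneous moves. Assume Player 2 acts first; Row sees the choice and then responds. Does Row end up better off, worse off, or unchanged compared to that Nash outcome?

better off

Row best-responds to each possible Player 2 move:
- L: BR = M, leader payoff 3.
- C: BR = B, leader payoff 7.
- R: BR = T, leader payoff 8.
Maximizing over 3, 7, 8, Player 2 chooses R. Subgame-perfect outcome: (T, R) with payoffs (9, 8).
Now find the simultaneous Nash equilibrium.
Row's best replies: L→M; C→B; R→T.
Player 2's best replies: T→L; M→R; B→C.
Only (B, C) has each player best-responding; Nash payoffs (8, 7).
Row earns 9 sequentially versus 8 at the Nash outcome: better off.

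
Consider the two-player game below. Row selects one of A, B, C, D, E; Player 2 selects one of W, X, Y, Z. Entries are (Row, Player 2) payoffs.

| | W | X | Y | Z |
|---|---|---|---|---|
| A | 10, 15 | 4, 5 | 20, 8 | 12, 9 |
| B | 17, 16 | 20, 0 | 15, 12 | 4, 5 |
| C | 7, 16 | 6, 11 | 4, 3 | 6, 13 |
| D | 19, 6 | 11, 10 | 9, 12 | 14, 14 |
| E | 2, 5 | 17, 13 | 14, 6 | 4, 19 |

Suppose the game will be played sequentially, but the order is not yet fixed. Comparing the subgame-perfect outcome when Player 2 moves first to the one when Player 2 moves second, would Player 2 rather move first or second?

If Row leads: Player 2's best replies are A→W, B→W, C→W, D→Z, E→Z; Row's induced payoffs 10, 17, 7, 14, 4; outcome (B, W), payoffs (17, 16).
If Player 2 leads: Row's best replies are W→D, X→B, Y→A, Z→D; Player 2's induced payoffs 6, 0, 8, 14; outcome (D, Z), payoffs (14, 14).
Player 2 gets 14 moving first and 16 moving second, so Player 2 prefers to move second.

second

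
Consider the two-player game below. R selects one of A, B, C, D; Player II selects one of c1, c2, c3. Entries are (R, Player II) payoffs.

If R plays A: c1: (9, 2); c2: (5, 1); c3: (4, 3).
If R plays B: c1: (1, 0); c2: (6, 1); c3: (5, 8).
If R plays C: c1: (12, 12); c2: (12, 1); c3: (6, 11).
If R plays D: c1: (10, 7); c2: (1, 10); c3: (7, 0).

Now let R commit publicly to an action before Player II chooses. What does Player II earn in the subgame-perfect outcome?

Backward induction with R moving first.
- A → Player II plays c3 (best of 2, 1, 3); R gets 4.
- B → Player II plays c3 (best of 0, 1, 8); R gets 5.
- C → Player II plays c1 (best of 12, 1, 11); R gets 12.
- D → Player II plays c2 (best of 7, 10, 0); R gets 1.
Among 4, 5, 12, 1, the best is 12 at C. Subgame-perfect outcome: (C, c1) with payoffs (12, 12).

12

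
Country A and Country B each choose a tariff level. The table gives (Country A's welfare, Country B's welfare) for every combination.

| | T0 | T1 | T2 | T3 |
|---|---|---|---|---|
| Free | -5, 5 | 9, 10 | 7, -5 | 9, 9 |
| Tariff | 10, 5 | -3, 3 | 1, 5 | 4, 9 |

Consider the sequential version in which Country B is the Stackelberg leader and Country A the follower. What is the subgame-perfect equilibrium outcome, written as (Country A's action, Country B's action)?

(Free, T1)

Country A best-responds to each possible Country B move:
- T0: BR = Tariff, leader payoff 5.
- T1: BR = Free, leader payoff 10.
- T2: BR = Free, leader payoff -5.
- T3: BR = Free, leader payoff 9.
Country B's induced payoffs are 5, 10, -5, 9, so Country B commits to T1. Subgame-perfect outcome: (Free, T1) with payoffs (9, 10).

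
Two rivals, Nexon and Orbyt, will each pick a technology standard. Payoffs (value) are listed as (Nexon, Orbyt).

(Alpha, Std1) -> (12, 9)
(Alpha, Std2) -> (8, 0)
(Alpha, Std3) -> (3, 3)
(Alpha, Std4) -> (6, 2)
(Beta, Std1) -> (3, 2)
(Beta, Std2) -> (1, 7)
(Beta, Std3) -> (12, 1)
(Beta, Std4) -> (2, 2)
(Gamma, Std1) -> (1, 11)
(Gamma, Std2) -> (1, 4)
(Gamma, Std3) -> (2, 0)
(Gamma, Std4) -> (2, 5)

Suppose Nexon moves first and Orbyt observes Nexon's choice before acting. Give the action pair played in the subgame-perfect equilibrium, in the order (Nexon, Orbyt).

(Alpha, Std1)

Solve by backward induction (Nexon leads).
- Alpha: Orbyt compares 9, 0, 3, 2 and picks Std1; Nexon would get 12.
- Beta: Orbyt compares 2, 7, 1, 2 and picks Std2; Nexon would get 1.
- Gamma: Orbyt compares 11, 4, 0, 5 and picks Std1; Nexon would get 1.
Among 12, 1, 1, the best is 12 at Alpha. Subgame-perfect outcome: (Alpha, Std1) with payoffs (12, 9).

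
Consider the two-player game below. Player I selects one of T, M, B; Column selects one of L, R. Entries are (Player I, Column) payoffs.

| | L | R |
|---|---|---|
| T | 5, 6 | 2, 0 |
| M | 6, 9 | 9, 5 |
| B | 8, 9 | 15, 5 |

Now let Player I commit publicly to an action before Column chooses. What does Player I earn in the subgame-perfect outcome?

8

Column best-responds to each possible Player I move:
- T: Column compares 6, 0 and picks L; Player I would get 5.
- M: Column compares 9, 5 and picks L; Player I would get 6.
- B: Column compares 9, 5 and picks L; Player I would get 8.
Among 5, 6, 8, the best is 8 at B. Subgame-perfect outcome: (B, L) with payoffs (8, 9).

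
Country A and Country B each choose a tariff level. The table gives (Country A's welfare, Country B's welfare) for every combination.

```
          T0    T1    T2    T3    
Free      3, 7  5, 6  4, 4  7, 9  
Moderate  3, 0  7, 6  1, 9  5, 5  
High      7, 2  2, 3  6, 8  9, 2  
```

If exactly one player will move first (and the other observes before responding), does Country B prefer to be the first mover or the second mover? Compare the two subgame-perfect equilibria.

second

If Country A leads: Country B's best replies are Free→T3, Moderate→T2, High→T2; Country A's induced payoffs 7, 1, 6; outcome (Free, T3), payoffs (7, 9).
If Country B leads: Country A's best replies are T0→High, T1→Moderate, T2→High, T3→High; Country B's induced payoffs 2, 6, 8, 2; outcome (High, T2), payoffs (6, 8).
Country B gets 8 moving first and 9 moving second, so Country B prefers to move second.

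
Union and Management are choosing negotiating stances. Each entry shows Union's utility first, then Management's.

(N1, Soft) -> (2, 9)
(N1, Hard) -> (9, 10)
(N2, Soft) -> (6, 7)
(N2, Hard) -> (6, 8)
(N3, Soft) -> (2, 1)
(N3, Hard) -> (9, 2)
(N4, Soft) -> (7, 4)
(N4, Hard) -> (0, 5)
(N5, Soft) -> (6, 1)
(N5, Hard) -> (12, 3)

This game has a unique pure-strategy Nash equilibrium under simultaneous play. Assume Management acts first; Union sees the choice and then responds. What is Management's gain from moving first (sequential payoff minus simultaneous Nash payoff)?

Solve by backward induction (Management leads).
- Soft → Union plays N4 (best of 2, 6, 2, 7, 6); Management gets 4.
- Hard → Union plays N5 (best of 9, 6, 9, 0, 12); Management gets 3.
Management's induced payoffs are 4, 3, so Management commits to Soft. Subgame-perfect outcome: (N4, Soft) with payoffs (7, 4).
Now find the simultaneous Nash equilibrium.
Union's best replies: Soft→N4; Hard→N5.
Management's best replies: N1→Hard; N2→Hard; N3→Hard; N4→Hard; N5→Hard.
Only (N5, Hard) has each player best-responding; Nash payoffs (12, 3).
Management's commitment gain: 4 − 3 = 1.

1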